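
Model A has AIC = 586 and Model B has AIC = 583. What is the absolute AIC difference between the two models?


Absolute difference = |586 - 583| = 3.
The model with lower AIC (B) is preferred.

3


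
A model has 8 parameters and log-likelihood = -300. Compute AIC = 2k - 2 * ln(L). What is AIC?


Compute:
2k = 2*8 = 16.
-2*loglik = -2*(-300) = 600.
AIC = 16 + 600 = 616.

616


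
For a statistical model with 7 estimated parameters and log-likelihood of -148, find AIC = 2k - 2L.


AIC = 2*7 - 2*(-148).
= 14 + 296 = 310.

310


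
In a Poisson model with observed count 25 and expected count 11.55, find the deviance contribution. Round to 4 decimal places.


Compute y*ln(y/mu) = 25*ln(25/11.55) = 25*0.772190 = 19.304750.
y - mu = 13.45.
D = 2*(19.304750 - (13.45)) = 11.709500, which rounds to 11.7095.

11.7095


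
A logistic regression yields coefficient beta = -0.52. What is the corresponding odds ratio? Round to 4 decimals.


Odds ratio = exp(beta) = exp(-0.52).
= 0.5945.

0.5945


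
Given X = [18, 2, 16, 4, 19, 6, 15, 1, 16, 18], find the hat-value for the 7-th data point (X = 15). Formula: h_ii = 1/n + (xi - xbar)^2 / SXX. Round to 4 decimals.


n = 10, xbar = 11.5000.
SXX = sum((xi - xbar)^2) = 480.5000.
h = 1/10 + (15 - 11.5000)^2 / 480.5000 = 0.1255.

0.1255


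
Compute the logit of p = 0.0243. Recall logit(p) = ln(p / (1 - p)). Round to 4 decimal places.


Compute the odds: 0.0243/0.9757 = 0.0249.
Take the natural log: ln(0.0249) = -3.6927.

-3.6927


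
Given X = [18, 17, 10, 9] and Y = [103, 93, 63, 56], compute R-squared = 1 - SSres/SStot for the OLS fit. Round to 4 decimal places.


After computing the OLS fit (b0=13.0154, b1=4.8692):
SSres = 15.6385, SStot = 1556.7500.
R^2 = 1 - 15.6385/1556.7500 = 0.9900.

0.9900


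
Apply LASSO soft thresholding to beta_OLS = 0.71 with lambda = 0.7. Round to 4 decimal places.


|beta_OLS| = 0.71.
lambda = 0.7.
Since |beta| > lambda, coefficient = sign(beta)*(|beta| - lambda) = 0.0100.
Result = 0.0100.

0.0100


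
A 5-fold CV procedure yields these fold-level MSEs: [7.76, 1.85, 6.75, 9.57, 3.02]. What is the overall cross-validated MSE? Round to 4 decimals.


Add all fold MSEs: 28.9500.
Divide by k = 5: 28.9500/5 = 5.7900.

5.7900


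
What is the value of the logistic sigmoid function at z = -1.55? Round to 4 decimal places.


exp(1.5500) = 4.7115.
1 + exp(-z) = 5.7115.
sigmoid = 1/5.7115 = 0.1751.

0.1751


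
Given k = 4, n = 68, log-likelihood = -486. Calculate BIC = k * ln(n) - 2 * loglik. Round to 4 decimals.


Compute k*ln(n) = 4*ln(68) = 4*4.219508 = 16.878032.
Then -2*loglik = 972.
BIC = 16.878032 + 972 = 988.878032, which rounds to 988.8780.

988.8780


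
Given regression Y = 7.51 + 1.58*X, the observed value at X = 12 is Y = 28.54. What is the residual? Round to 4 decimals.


Fitted value at X = 12 is yhat = 7.51 + 1.58*12 = 26.4700.
Residual = 28.54 - 26.4700 = 2.0700.

2.0700


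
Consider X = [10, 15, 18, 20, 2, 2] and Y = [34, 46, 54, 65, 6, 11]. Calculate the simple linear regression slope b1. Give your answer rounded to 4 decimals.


Calculate xbar = 11.1667, ybar = 36.0000.
S_xx = 308.8333, S_xy = 924.0000.
Using b1 = S_xy / S_xx = 924.0000 / 308.8333, we get b1 = 2.9919.

2.9919


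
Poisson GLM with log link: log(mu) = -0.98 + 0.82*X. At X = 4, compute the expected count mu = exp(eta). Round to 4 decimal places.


Compute eta = -0.98 + 0.82 * 4 = 2.3000.
Apply inverse link: mu = e^2.3000 = 9.9742.

9.9742


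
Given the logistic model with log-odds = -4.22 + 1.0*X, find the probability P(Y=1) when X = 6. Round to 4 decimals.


z = -4.22 + 1.0 * 6 = 1.7800.
Sigmoid: P = 1 / (1 + exp(-1.7800)) = 0.8557.

0.8557


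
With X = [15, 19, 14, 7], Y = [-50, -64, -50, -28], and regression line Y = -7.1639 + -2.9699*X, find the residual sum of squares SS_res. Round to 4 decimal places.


Predicted values from Y = -7.1639 + -2.9699*X.
Residuals: [1.7124, -0.4080, -1.2575, -0.0468].
SSres = 4.6823.

4.6823


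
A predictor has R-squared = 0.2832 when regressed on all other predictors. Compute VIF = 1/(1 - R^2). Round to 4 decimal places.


Denominator: 1 - 0.2832 = 0.7168.
VIF = 1 / 0.7168 = 1.3951.

1.3951


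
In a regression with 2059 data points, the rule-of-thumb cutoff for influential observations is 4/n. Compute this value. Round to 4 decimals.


Using the rule of thumb:
Threshold = 4 / 2059 = 0.0019.

0.0019


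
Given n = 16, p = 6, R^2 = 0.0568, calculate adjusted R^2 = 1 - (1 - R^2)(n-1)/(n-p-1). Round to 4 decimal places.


Adjusted R^2 = 1 - (1 - R^2) * (n-1)/(n-p-1).
(1 - R^2) = 0.9432.
(n-1)/(n-p-1) = 15/9.
(1 - R^2) * (n-1) = 0.9432 * 15 = 14.1480.
Divide by (n-p-1): 14.1480 / 9 = 1.5720.
Adj R^2 = 1 - 1.5720 = -0.5720.

-0.5720


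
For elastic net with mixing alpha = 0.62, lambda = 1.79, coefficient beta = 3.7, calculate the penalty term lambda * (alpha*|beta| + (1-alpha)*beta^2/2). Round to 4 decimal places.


Compute:
L1 = 0.62 * 3.7 = 2.2940.
L2 = 0.38 * 3.7^2 / 2 = 2.6011.
Penalty = 1.79 * (2.2940 + 2.6011) = 8.7622.

8.7622


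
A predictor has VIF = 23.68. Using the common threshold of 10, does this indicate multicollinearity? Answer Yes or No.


Check: VIF = 23.68 vs threshold = 10.
Since 23.68 >= 10, the answer is Yes.

Yes


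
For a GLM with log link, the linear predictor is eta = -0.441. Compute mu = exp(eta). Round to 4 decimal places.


The inverse log link gives:
mu = exp(-0.441) = 0.6434.

0.6434


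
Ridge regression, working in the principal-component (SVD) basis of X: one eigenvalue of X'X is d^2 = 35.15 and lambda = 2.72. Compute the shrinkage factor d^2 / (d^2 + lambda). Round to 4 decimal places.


d^2 + lambda = 35.15 + 2.72 = 37.8700.
Shrinkage factor = 35.15/37.8700 = 0.9282.

0.9282


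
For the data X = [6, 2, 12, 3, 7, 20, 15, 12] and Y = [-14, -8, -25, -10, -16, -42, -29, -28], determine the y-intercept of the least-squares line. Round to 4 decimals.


The slope is b1 = -1.8434.
Sample means are xbar = 9.6250 and ybar = -21.5000.
Intercept: b0 = -21.5000 - (-1.8434)(9.6250) = -3.7568.

-3.7568


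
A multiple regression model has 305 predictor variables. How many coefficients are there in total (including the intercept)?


Each predictor gets one coefficient, plus one intercept.
Total parameters = 305 + 1 = 306.

306


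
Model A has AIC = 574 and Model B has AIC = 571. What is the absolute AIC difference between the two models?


Absolute difference = |574 - 571| = 3.
The model with lower AIC (B) is preferred.

3


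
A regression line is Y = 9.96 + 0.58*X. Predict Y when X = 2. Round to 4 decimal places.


Substitute X = 2 into the equation:
Y = 9.96 + 0.58 * 2 = 9.96 + 1.1600 = 11.1200.

11.1200


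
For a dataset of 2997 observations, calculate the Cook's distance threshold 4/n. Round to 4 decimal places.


Using the rule of thumb:
Threshold = 4 / 2997 = 0.0013.

0.0013


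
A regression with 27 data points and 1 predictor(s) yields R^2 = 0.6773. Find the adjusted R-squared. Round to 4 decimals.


Using the formula:
(1 - 0.6773) = 0.3227.
Multiply by 26/25: 0.3227 * 26 = 8.3902, then 8.3902 / 25 = 0.3356.
Adj R^2 = 1 - 0.3356 = 0.6644.

0.6644


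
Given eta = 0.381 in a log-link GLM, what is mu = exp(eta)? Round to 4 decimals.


mu = exp(eta) = exp(0.381).
= 1.4637.

1.4637


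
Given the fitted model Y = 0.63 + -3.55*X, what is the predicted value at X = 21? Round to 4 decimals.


Substitute X = 21 into the equation:
Y = 0.63 + -3.55 * 21 = 0.63 + -74.5500 = -73.9200.

-73.9200


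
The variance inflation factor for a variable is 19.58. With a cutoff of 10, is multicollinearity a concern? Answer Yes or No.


The threshold is 10.
VIF = 19.58 is >= 10.
Multicollinearity indication: Yes.

Yes


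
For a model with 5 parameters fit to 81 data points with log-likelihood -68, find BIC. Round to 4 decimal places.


k * ln(n) = 5 * ln(81) = 5 * 4.394449 = 21.972245.
-2 * loglik = -2 * (-68) = 136.
BIC = 21.972245 + 136 = 157.972245, which rounds to 157.9722.

157.9722


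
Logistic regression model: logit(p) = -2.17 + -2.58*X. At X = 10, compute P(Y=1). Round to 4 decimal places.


z = -2.17 + -2.58 * 10 = -27.9700.
Sigmoid: P = 1 / (1 + exp(27.9700)) = 0.0000.

0.0000


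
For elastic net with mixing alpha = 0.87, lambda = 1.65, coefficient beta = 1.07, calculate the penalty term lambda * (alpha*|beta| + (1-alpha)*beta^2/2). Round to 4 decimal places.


Compute:
L1 = 0.87 * 1.07 = 0.9309.
L2 = 0.13 * 1.07^2 / 2 = 0.0744.
Penalty = 1.65 * (0.9309 + 0.0744) = 1.6588.

1.6588


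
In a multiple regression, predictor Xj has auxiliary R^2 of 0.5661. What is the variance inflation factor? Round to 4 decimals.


Denominator: 1 - 0.5661 = 0.4339.
VIF = 1 / 0.4339 = 2.3047.

2.3047


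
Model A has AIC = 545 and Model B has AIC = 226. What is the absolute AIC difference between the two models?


|AIC_A - AIC_B| = |545 - 226| = 319.
Model B is preferred (lower AIC).

319


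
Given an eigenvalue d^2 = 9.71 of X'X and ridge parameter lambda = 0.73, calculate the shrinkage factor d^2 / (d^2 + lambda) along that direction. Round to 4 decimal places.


Compute the denominator: 9.71 + 0.73 = 10.4400.
Shrinkage factor = 9.71 / 10.4400 = 0.9301.

0.9301


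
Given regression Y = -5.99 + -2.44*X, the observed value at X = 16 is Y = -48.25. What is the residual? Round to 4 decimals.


Compute yhat = -5.99 + (-2.44)(16) = -45.0300.
Residual = actual - predicted = -48.25 - -45.0300 = -3.2200.

-3.2200


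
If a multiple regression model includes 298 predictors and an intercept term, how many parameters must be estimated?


Total coefficients = number of predictors + 1 (for the intercept).
= 298 + 1 = 299.

299


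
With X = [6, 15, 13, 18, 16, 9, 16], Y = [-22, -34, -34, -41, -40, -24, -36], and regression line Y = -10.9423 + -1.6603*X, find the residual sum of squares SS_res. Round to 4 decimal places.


Predicted values from Y = -10.9423 + -1.6603*X.
Residuals: [-1.0959, 1.8468, -1.4738, -0.1723, -2.4929, 1.8850, 1.5071].
SSres = 18.8526.

18.8526


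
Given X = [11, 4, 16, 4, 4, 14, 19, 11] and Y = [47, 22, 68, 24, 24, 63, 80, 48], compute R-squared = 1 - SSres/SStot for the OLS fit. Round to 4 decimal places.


Fit the OLS line: b0 = 7.7948, b1 = 3.7788.
SSres = 16.1664.
SStot = 3470.0000.
R^2 = 1 - 16.1664/3470.0000 = 0.9953.

0.9953


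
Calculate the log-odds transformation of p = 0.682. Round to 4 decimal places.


1 - p = 0.318.
p/(1-p) = 2.1447.
logit = ln(2.1447) = 0.7630.

0.7630


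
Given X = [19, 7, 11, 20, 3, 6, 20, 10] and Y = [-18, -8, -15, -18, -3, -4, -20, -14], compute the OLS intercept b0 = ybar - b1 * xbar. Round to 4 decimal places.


First find the slope: b1 = -0.9136.
Means: xbar = 12.0000, ybar = -12.5000.
b0 = ybar - b1 * xbar = -12.5000 - -0.9136 * 12.0000 = -1.5370.

-1.5370


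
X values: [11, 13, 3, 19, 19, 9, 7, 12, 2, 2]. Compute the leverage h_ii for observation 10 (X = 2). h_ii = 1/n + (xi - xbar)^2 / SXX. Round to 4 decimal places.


Compute xbar = 9.7000 with n = 10 observations.
SXX = 362.1000.
Leverage = 1/10 + (2 - 9.7000)^2/362.1000 = 0.2637.

0.2637


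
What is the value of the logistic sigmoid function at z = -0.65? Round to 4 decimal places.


exp(0.6500) = 1.9155.
1 + exp(-z) = 2.9155.
sigmoid = 1/2.9155 = 0.3430.

0.3430


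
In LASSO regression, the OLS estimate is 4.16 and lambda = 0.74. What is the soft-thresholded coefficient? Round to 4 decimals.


|beta_OLS| = 4.16.
lambda = 0.74.
Since |beta| > lambda, coefficient = sign(beta)*(|beta| - lambda) = 3.4200.
Result = 3.4200.

3.4200


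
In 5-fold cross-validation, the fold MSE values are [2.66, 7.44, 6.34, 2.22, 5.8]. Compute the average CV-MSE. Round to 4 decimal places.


Sum of fold MSEs = 24.4600.
Average = 24.4600 / 5 = 4.8920.

4.8920


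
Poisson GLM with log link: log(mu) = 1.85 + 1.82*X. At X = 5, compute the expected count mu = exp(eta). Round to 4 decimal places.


Compute eta = 1.85 + 1.82 * 5 = 10.9500.
Apply inverse link: mu = e^10.9500 = 56954.0454.

56954.0454


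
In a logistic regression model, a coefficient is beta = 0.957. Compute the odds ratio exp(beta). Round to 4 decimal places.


Odds ratio = exp(beta) = exp(0.957).
= 2.6039.

2.6039


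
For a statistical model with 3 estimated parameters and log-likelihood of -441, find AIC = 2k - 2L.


Compute:
2k = 2*3 = 6.
-2*loglik = -2*(-441) = 882.
AIC = 6 + 882 = 888.

888


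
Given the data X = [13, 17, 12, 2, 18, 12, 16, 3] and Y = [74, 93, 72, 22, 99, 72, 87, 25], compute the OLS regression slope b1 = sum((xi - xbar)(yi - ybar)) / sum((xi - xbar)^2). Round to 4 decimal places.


The sample means are xbar = 11.6250 and ybar = 68.0000.
Compute S_xx = 257.8750 and S_xy = 1240.0000.
Slope b1 = S_xy / S_xx = 1240.0000 / 257.8750 = 4.8085.

4.8085


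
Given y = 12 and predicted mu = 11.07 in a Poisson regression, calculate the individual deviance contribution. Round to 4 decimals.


Compute y*ln(y/mu) = 12*ln(12/11.07) = 12*0.080668 = 0.968016.
y - mu = 0.93.
D = 2*(0.968016 - (0.93)) = 0.076032, which rounds to 0.0760.

0.0760


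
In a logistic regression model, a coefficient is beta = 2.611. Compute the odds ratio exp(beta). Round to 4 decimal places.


exp(2.611) = 13.6127.
So the odds ratio is 13.6127.

13.6127


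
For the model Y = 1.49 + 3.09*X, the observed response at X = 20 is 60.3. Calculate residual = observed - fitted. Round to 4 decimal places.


Compute yhat = 1.49 + (3.09)(20) = 63.2900.
Residual = actual - predicted = 60.3 - 63.2900 = -2.9900.

-2.9900


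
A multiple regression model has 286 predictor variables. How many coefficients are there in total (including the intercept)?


Including the intercept, the model has 286 predictor coefficients + 1 intercept.
Total = 287.

287


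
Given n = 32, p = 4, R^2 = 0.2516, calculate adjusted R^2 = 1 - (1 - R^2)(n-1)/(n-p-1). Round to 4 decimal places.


Using the formula:
(1 - 0.2516) = 0.7484.
Multiply by 31/27: 0.7484 * 31 = 23.2004, then 23.2004 / 27 = 0.8593.
Adj R^2 = 1 - 0.8593 = 0.1407.

0.1407


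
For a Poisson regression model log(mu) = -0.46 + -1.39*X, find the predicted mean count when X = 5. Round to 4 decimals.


Linear predictor: eta = -0.46 + (-1.39)(5) = -7.4100.
Expected count: mu = exp(-7.4100) = 0.0006.

0.0006


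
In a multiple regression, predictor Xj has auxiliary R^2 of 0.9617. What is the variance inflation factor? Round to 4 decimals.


VIF = 1 / (1 - 0.9617).
= 1 / 0.0383 = 26.1097.

26.1097


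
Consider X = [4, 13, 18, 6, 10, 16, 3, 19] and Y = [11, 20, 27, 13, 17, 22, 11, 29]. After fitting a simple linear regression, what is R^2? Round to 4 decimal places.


Fit the OLS line: b0 = 6.6595, b1 = 1.0868.
SSres = 9.7597.
SStot = 341.5000.
R^2 = 1 - 9.7597/341.5000 = 0.9714.

0.9714


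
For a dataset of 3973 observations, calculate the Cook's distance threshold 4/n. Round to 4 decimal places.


The threshold is 4/n.
4/3973 = 0.0010.

0.0010


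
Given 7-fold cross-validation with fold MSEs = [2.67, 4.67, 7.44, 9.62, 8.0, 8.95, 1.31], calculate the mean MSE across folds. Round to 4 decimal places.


Total MSE across folds = 42.6600.
CV-MSE = 42.6600/7 = 6.0943.

6.0943


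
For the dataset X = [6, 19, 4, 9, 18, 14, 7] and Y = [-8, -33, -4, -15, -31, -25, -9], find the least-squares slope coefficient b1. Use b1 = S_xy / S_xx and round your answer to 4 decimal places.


The sample means are xbar = 11.0000 and ybar = -17.8571.
Compute S_xx = 216.0000 and S_xy = -422.0000.
Slope b1 = S_xy / S_xx = -422.0000 / 216.0000 = -1.9537.

-1.9537


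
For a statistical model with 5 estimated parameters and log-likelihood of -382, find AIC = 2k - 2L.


Compute:
2k = 2*5 = 10.
-2*loglik = -2*(-382) = 764.
AIC = 10 + 764 = 774.

774


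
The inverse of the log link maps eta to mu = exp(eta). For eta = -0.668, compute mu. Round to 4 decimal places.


mu = exp(eta) = exp(-0.668).
= 0.5127.

0.5127


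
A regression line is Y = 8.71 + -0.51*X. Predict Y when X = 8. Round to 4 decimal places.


Plug X = 8 into Y = 8.71 + -0.51*X:
Y = 8.71 + -4.0800 = 4.6300.

4.6300


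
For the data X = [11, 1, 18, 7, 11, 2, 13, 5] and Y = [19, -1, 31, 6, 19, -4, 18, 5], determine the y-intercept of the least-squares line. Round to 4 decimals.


First find the slope: b1 = 2.0233.
Means: xbar = 8.5000, ybar = 11.6250.
b0 = ybar - b1 * xbar = 11.6250 - 2.0233 * 8.5000 = -5.5731.

-5.5731


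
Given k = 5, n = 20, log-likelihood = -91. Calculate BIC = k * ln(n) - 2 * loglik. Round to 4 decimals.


Compute k*ln(n) = 5*ln(20) = 5*2.995732 = 14.978660.
Then -2*loglik = 182.
BIC = 14.978660 + 182 = 196.978660, which rounds to 196.9787.

196.9787


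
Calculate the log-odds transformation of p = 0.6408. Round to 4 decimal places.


1 - p = 0.3592.
p/(1-p) = 1.7840.
logit = ln(1.7840) = 0.5788.

0.5788


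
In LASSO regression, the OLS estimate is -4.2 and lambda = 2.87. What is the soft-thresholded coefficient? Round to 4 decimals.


|beta_OLS| = 4.2.
lambda = 2.87.
Since |beta| > lambda, coefficient = sign(beta)*(|beta| - lambda) = -1.3300.
Result = -1.3300.

-1.3300


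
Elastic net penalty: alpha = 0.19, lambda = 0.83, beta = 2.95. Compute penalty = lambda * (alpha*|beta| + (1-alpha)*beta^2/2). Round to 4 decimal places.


L1 component = 0.19 * |2.95| = 0.5605.
L2 component = 0.81 * 2.95^2 / 2 = 3.5245.
Penalty = 0.83 * (0.5605 + 3.5245) = 0.83 * 4.0850 = 3.3906.

3.3906


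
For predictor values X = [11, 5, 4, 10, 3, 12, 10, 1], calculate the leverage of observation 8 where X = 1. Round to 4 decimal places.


Compute xbar = 7.0000 with n = 8 observations.
SXX = 124.0000.
Leverage = 1/8 + (1 - 7.0000)^2/124.0000 = 0.4153.

0.4153


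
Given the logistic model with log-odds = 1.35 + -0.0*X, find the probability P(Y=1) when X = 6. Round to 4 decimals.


Compute z = 1.35 + (-0.0)(6) = 1.3500.
exp(-z) = 0.2592.
P = 1/(1 + 0.2592) = 0.7941.

0.7941


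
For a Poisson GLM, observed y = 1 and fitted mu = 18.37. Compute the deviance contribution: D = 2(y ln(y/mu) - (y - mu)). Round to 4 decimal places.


y/mu = 1/18.37 = 0.054437 (approx.), and ln(1/18.37) = -2.910719.
y * ln(y/mu) = 1 * -2.910719 = -2.910719.
y - mu = -17.37.
D = 2 * (-2.910719 - -17.37) = 28.918562, which rounds to 28.9186.

28.9186


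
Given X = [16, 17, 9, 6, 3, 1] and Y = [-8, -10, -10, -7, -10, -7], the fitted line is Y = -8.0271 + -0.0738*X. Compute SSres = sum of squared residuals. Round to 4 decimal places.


Compute predicted values, then residuals = yi - yhat_i.
Residuals: [1.2079, -0.7183, -1.3087, 1.4699, -1.7515, 1.1009].
SSres = sum(residual^2) = 10.1280.

10.1280


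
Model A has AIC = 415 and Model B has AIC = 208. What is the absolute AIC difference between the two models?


Absolute difference = |415 - 208| = 207.
The model with lower AIC (B) is preferred.

207


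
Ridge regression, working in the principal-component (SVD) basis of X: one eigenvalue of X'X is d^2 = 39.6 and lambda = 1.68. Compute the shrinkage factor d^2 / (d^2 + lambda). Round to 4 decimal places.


d^2 + lambda = 39.6 + 1.68 = 41.2800.
Shrinkage factor = 39.6/41.2800 = 0.9593.

0.9593


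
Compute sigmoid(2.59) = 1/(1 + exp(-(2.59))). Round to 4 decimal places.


Compute exp(-2.5900) = 0.0750.
Sigmoid = 1 / (1 + 0.0750) = 1 / 1.0750 = 0.9302.

0.9302


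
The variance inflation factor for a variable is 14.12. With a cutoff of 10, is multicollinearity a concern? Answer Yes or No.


The threshold is 10.
VIF = 14.12 is >= 10.
Multicollinearity indication: Yes.

Yes


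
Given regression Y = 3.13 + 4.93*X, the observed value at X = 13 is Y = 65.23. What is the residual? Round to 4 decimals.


Predicted = 3.13 + 4.93 * 13 = 67.2200.
Residual = 65.23 - 67.2200 = -1.9900.

-1.9900


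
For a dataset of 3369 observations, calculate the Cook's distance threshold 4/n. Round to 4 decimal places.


Cook's distance cutoff = 4/n = 4/3369.
= 0.0012.

0.0012


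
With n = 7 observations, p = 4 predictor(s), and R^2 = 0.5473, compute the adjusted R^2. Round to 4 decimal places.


Plug in: Adj R^2 = 1 - (1 - 0.5473) * 6/2.
= 1 - 0.4527 * 6/2
= 1 - 2.7162 / 2
= 1 - 1.3581 = -0.3581.

-0.3581


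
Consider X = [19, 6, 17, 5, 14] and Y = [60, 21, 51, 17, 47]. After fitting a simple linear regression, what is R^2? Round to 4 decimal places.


After computing the OLS fit (b0=2.8698, b1=2.9779):
SSres = 13.1204, SStot = 1456.8000.
R^2 = 1 - 13.1204/1456.8000 = 0.9910.

0.9910


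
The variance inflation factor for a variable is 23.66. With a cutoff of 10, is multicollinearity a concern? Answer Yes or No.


Check: VIF = 23.66 vs threshold = 10.
Since 23.66 >= 10, the answer is Yes.

Yes


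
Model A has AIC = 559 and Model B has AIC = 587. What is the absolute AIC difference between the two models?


Absolute difference = |559 - 587| = 28.
The model with lower AIC (A) is preferred.

28


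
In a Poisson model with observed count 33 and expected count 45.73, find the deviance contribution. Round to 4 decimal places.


Compute y*ln(y/mu) = 33*ln(33/45.73) = 33*-0.326247 = -10.766151.
y - mu = -12.73.
D = 2*(-10.766151 - (-12.73)) = 3.927698, which rounds to 3.9277.

3.9277


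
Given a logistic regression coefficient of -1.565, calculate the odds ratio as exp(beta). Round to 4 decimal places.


exp(-1.565) = 0.2091.
So the odds ratio is 0.2091.

0.2091


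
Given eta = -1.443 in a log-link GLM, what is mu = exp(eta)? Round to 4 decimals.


Apply the inverse link:
mu = e^-1.443 = 0.2362.

0.2362


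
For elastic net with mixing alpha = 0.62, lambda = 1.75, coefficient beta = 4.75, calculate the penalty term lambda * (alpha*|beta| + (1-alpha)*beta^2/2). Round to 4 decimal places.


L1 component = 0.62 * |4.75| = 2.9450.
L2 component = 0.38 * 4.75^2 / 2 = 4.2869.
Penalty = 1.75 * (2.9450 + 4.2869) = 1.75 * 7.2319 = 12.6558.

12.6558


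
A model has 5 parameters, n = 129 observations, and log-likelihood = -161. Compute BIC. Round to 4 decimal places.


Compute k*ln(n) = 5*ln(129) = 5*4.859812 = 24.299060.
Then -2*loglik = 322.
BIC = 24.299060 + 322 = 346.299060, which rounds to 346.2991.

346.2991


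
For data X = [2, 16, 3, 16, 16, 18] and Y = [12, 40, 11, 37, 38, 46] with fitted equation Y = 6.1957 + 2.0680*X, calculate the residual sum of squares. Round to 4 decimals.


For each point, residual = actual - predicted.
Residuals: [1.6683, 0.7163, -1.3997, -2.2837, -1.2837, 2.5803].
Sum of squared residuals = 18.7766.

18.7766


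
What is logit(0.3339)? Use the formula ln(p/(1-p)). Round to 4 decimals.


The odds are p/(1-p) = 0.3339 / 0.6661 = 0.5013.
logit(p) = ln(0.5013) = -0.6906.

-0.6906


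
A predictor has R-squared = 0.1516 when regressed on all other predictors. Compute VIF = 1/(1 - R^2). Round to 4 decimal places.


Denominator: 1 - 0.1516 = 0.8484.
VIF = 1 / 0.8484 = 1.1787.

1.1787


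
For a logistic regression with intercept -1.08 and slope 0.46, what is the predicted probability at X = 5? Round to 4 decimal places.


z = -1.08 + 0.46 * 5 = 1.2200.
Sigmoid: P = 1 / (1 + exp(-1.2200)) = 0.7721.

0.7721


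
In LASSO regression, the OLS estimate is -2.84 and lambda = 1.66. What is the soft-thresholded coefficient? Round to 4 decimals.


|beta_OLS| = 2.84.
lambda = 1.66.
Since |beta| > lambda, coefficient = sign(beta)*(|beta| - lambda) = -1.1800.
Result = -1.1800.

-1.1800


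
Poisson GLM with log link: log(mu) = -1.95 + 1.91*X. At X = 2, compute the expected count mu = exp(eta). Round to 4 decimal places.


Compute eta = -1.95 + 1.91 * 2 = 1.8700.
Apply inverse link: mu = e^1.8700 = 6.4883.

6.4883


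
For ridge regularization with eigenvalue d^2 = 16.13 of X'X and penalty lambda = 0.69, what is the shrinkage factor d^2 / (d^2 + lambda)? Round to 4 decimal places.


Compute the denominator: 16.13 + 0.69 = 16.8200.
Shrinkage factor = 16.13 / 16.8200 = 0.9590.

0.9590


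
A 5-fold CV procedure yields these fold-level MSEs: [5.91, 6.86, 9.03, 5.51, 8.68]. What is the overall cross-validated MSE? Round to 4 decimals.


Sum of fold MSEs = 35.9900.
Average = 35.9900 / 5 = 7.1980.

7.1980


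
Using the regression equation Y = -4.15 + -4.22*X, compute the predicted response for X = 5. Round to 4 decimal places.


Plug X = 5 into Y = -4.15 + -4.22*X:
Y = -4.15 + -21.1000 = -25.2500.

-25.2500


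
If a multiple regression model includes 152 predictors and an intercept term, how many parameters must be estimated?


Including the intercept, the model has 152 predictor coefficients + 1 intercept.
Total = 153.

153


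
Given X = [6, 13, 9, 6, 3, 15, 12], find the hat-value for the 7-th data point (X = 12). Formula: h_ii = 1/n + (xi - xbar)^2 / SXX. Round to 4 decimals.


Mean of X: xbar = 9.1429.
SXX = 114.8571.
For X = 12: h = 1/7 + (12 - 9.1429)^2/114.8571 = 0.2139.

0.2139


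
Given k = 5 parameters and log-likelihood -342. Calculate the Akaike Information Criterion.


AIC = 2*5 - 2*(-342).
= 10 + 684 = 694.

694


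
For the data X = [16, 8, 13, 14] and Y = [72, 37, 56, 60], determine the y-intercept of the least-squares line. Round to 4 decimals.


Compute b1 = 4.2374 from the OLS formula.
With xbar = 12.7500 and ybar = 56.2500, the intercept is:
b0 = 56.2500 - 4.2374 * 12.7500 = 2.2230.

2.2230


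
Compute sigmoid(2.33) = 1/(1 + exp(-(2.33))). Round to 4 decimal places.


Compute exp(-2.3300) = 0.0973.
Sigmoid = 1 / (1 + 0.0973) = 1 / 1.0973 = 0.9113.

0.9113


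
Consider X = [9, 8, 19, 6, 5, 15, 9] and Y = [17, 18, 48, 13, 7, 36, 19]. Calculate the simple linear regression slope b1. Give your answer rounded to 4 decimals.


The sample means are xbar = 10.1429 and ybar = 22.5714.
Compute S_xx = 152.8571 and S_xy = 430.4286.
Slope b1 = S_xy / S_xx = 430.4286 / 152.8571 = 2.8159.

2.8159


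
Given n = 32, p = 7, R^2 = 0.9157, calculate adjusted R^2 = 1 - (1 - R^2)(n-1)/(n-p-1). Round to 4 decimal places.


Using the formula:
(1 - 0.9157) = 0.0843.
Multiply by 31/24: 0.0843 * 31 = 2.6133, then 2.6133 / 24 = 0.1089.
Adj R^2 = 1 - 0.1089 = 0.8911.

0.8911


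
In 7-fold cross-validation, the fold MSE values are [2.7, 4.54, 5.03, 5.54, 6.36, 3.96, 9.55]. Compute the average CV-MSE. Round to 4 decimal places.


Sum of fold MSEs = 37.6800.
Average = 37.6800 / 7 = 5.3829.

5.3829


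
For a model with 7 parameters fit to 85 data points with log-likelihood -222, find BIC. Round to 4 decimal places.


k * ln(n) = 7 * ln(85) = 7 * 4.442651 = 31.098557.
-2 * loglik = -2 * (-222) = 444.
BIC = 31.098557 + 444 = 475.098557, which rounds to 475.0986.

475.0986


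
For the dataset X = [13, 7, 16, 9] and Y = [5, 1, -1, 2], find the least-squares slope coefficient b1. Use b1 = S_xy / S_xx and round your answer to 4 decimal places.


First compute the means: xbar = 11.2500, ybar = 1.7500.
Then S_xx = sum((xi - xbar)^2) = 48.7500.
S_xy = sum((xi - xbar)(yi - ybar)) = -4.7500.
b1 = S_xy / S_xx = -4.7500 / 48.7500 = -0.0974.

-0.0974


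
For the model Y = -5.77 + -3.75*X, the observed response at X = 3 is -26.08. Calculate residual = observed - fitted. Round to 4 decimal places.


Compute yhat = -5.77 + (-3.75)(3) = -17.0200.
Residual = actual - predicted = -26.08 - -17.0200 = -9.0600.

-9.0600


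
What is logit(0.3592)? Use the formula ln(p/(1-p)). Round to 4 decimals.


1 - p = 0.6408.
p/(1-p) = 0.5605.
logit = ln(0.5605) = -0.5788.

-0.5788


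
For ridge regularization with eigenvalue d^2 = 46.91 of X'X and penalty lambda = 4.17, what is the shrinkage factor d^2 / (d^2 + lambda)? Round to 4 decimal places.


Compute the denominator: 46.91 + 4.17 = 51.0800.
Shrinkage factor = 46.91 / 51.0800 = 0.9184.

0.9184


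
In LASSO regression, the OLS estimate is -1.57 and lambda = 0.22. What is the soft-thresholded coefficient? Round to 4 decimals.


Absolute value: |-1.57| = 1.57.
Compare to lambda = 0.22.
Since |beta| > lambda, coefficient = sign(beta)*(|beta| - lambda) = -1.3500.

-1.3500


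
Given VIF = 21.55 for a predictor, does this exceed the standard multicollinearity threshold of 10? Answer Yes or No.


Compare VIF = 21.55 to the threshold of 10.
21.55 >= 10, so the answer is Yes.

Yes


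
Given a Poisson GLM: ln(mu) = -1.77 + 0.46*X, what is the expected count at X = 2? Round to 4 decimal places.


Linear predictor: eta = -1.77 + (0.46)(2) = -0.8500.
Expected count: mu = exp(-0.8500) = 0.4274.

0.4274


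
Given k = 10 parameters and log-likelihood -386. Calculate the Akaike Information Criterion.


Compute:
2k = 2*10 = 20.
-2*loglik = -2*(-386) = 772.
AIC = 20 + 772 = 792.

792


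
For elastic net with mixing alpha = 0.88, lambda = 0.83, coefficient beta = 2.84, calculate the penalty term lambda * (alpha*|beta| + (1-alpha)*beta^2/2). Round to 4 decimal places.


L1 component = 0.88 * |2.84| = 2.4992.
L2 component = 0.12 * 2.84^2 / 2 = 0.4839.
Penalty = 0.83 * (2.4992 + 0.4839) = 0.83 * 2.9831 = 2.4760.

2.4760


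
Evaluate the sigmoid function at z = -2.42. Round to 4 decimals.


First, exp(2.4200) = 11.2459.
Then sigma(z) = 1/(1 + 11.2459) = 0.0817.

0.0817


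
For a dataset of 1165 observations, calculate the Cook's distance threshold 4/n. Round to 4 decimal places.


The threshold is 4/n.
4/1165 = 0.0034.

0.0034


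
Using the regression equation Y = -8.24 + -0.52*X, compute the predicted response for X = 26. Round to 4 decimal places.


Plug X = 26 into Y = -8.24 + -0.52*X:
Y = -8.24 + -13.5200 = -21.7600.

-21.7600


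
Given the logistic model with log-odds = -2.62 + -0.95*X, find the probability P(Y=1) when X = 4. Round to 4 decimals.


Linear predictor: z = -2.62 + -0.95 * 4 = -6.4200.
P = 1/(1 + exp(6.4200)) = 1/(1 + 614.0031) = 0.0016.

0.0016


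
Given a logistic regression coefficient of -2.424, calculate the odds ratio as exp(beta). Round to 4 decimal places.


The odds ratio is computed as:
OR = e^(-2.424) = 0.0886.

0.0886


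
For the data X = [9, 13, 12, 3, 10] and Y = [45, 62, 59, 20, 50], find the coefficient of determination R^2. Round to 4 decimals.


The fitted line is Y = 7.1732 + 4.2582*X.
SSres = 1.1209, SStot = 1110.8000.
R^2 = 1 - SSres/SStot = 0.9990.

0.9990


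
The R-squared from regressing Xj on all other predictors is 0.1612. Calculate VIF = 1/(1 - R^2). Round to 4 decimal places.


VIF = 1 / (1 - 0.1612).
= 1 / 0.8388 = 1.1922.

1.1922


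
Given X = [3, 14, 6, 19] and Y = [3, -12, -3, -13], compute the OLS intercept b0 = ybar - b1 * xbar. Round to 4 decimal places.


First find the slope: b1 = -1.0031.
Means: xbar = 10.5000, ybar = -6.2500.
b0 = ybar - b1 * xbar = -6.2500 - -1.0031 * 10.5000 = 4.2826.

4.2826


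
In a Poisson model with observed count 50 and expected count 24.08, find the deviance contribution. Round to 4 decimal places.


First: ln(50/24.08) = 0.730641.
Then: 50 * 0.730641 = 36.532050.
y - mu = 50 - 24.08 = 25.92.
D = 2(36.532050 - 25.92) = 21.224100, which rounds to 21.2241.

21.2241


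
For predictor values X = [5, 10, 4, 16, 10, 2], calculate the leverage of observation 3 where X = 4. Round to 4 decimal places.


Compute xbar = 7.8333 with n = 6 observations.
SXX = 132.8333.
Leverage = 1/6 + (4 - 7.8333)^2/132.8333 = 0.2773.

0.2773


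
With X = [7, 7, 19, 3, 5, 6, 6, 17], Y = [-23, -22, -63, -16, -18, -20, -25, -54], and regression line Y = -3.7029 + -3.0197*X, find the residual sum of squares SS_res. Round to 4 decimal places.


Compute predicted values, then residuals = yi - yhat_i.
Residuals: [1.8408, 2.8408, -1.9228, -3.2380, 0.8014, 1.8211, -3.1789, 1.0378].
SSres = sum(residual^2) = 40.7816.

40.7816


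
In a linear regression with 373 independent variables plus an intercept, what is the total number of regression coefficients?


Each predictor gets one coefficient, plus one intercept.
Total parameters = 373 + 1 = 374.

374


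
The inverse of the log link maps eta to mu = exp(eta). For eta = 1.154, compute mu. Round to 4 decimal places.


mu = exp(eta) = exp(1.154).
= 3.1709.

3.1709


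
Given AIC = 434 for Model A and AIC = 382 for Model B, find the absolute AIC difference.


Compute |434 - 382| = 52.
Model B has the smaller AIC.

52


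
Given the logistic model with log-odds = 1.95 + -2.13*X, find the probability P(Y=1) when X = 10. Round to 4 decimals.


Compute z = 1.95 + (-2.13)(10) = -19.3500.
exp(-z) = 253278441.2951.
P = 1/(1 + 253278441.2951) = 0.0000.

0.0000


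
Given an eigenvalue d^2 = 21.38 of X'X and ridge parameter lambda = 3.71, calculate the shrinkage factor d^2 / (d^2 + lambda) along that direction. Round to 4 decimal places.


Compute the denominator: 21.38 + 3.71 = 25.0900.
Shrinkage factor = 21.38 / 25.0900 = 0.8521.

0.8521


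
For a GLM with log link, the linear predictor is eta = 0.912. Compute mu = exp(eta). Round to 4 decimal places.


mu = exp(eta) = exp(0.912).
= 2.4893.

2.4893


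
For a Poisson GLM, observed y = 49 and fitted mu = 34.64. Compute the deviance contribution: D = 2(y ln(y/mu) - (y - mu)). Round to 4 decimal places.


Compute y*ln(y/mu) = 49*ln(49/34.64) = 49*0.346811 = 16.993739.
y - mu = 14.36.
D = 2*(16.993739 - (14.36)) = 5.267478, which rounds to 5.2675.

5.2675


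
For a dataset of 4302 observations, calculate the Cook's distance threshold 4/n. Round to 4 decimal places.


The threshold is 4/n.
4/4302 = 0.0009.

0.0009


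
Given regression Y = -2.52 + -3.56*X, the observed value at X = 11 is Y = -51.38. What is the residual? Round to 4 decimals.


Compute yhat = -2.52 + (-3.56)(11) = -41.6800.
Residual = actual - predicted = -51.38 - -41.6800 = -9.7000.

-9.7000


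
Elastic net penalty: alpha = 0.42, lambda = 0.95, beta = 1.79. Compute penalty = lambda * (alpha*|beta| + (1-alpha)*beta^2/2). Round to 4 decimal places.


L1 component = 0.42 * |1.79| = 0.7518.
L2 component = 0.58 * 1.79^2 / 2 = 0.9292.
Penalty = 0.95 * (0.7518 + 0.9292) = 0.95 * 1.6810 = 1.5969.

1.5969


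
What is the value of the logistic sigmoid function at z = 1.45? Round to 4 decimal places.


exp(-1.4500) = 0.2346.
1 + exp(-z) = 1.2346.
sigmoid = 1/1.2346 = 0.8100.

0.8100


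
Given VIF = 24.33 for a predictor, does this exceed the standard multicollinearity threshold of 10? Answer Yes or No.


Compare VIF = 24.33 to the threshold of 10.
24.33 >= 10, so the answer is Yes.

Yes


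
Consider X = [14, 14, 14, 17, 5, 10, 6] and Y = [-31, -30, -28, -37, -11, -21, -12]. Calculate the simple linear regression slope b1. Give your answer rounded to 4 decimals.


The sample means are xbar = 11.4286 and ybar = -24.2857.
Compute S_xx = 123.7143 and S_xy = -269.1429.
Slope b1 = S_xy / S_xx = -269.1429 / 123.7143 = -2.1755.

-2.1755


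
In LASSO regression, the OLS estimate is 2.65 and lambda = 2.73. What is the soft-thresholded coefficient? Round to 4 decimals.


Absolute value: |2.65| = 2.65.
Compare to lambda = 2.73.
Since |beta| <= lambda, the coefficient is set to 0.

0.0000


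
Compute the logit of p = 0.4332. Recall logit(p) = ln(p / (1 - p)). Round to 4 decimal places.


Compute the odds: 0.4332/0.5668 = 0.7643.
Take the natural log: ln(0.7643) = -0.2688.

-0.2688


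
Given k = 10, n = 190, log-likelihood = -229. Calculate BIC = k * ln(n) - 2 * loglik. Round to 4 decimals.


ln(190) = 5.247024.
k * ln(n) = 10 * 5.247024 = 52.470240.
-2L = 458.
BIC = 52.470240 + 458 = 510.470240, which rounds to 510.4702.

510.4702


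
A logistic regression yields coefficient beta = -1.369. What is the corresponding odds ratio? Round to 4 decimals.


exp(-1.369) = 0.2544.
So the odds ratio is 0.2544.

0.2544


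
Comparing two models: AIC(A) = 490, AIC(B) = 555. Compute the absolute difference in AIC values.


Compute |490 - 555| = 65.
Model A has the smaller AIC.

65


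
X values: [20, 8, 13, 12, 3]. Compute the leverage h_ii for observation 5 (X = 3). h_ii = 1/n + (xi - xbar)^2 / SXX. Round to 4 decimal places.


Compute xbar = 11.2000 with n = 5 observations.
SXX = 158.8000.
Leverage = 1/5 + (3 - 11.2000)^2/158.8000 = 0.6234.

0.6234


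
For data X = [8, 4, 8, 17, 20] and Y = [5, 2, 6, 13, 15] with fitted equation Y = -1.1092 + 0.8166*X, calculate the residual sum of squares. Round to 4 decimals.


Compute predicted values, then residuals = yi - yhat_i.
Residuals: [-0.4236, -0.1572, 0.5764, 0.2270, -0.2228].
SSres = sum(residual^2) = 0.6376.

0.6376


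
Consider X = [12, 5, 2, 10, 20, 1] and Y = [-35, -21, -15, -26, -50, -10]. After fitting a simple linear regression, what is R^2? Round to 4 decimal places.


After computing the OLS fit (b0=-9.4352, b1=-2.0078):
SSres = 21.4845, SStot = 1058.8333.
R^2 = 1 - 21.4845/1058.8333 = 0.9797.

0.9797


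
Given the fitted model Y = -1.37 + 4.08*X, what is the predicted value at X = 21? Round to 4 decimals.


Plug X = 21 into Y = -1.37 + 4.08*X:
Y = -1.37 + 85.6800 = 84.3100.

84.3100


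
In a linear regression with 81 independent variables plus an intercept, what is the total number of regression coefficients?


Including the intercept, the model has 81 predictor coefficients + 1 intercept.
Total = 82.

82


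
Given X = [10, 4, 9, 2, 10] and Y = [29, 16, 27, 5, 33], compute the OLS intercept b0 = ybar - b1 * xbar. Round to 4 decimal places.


The slope is b1 = 2.9821.
Sample means are xbar = 7.0000 and ybar = 22.0000.
Intercept: b0 = 22.0000 - (2.9821)(7.0000) = 1.1250.

1.1250


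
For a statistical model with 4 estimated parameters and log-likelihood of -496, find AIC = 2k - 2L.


Compute:
2k = 2*4 = 8.
-2*loglik = -2*(-496) = 992.
AIC = 8 + 992 = 1000.

1000


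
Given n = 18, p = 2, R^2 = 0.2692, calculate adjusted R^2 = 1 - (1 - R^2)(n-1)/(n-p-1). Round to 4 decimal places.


Plug in: Adj R^2 = 1 - (1 - 0.2692) * 17/15.
= 1 - 0.7308 * 17/15
= 1 - 12.4236 / 15
= 1 - 0.8282 = 0.1718.

0.1718


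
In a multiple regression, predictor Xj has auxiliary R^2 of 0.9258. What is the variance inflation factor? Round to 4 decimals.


Denominator: 1 - 0.9258 = 0.0742.
VIF = 1 / 0.0742 = 13.4771.

13.4771


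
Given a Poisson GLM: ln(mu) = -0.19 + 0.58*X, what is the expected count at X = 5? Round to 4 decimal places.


Compute eta = -0.19 + 0.58 * 5 = 2.7100.
Apply inverse link: mu = e^2.7100 = 15.0293.

15.0293


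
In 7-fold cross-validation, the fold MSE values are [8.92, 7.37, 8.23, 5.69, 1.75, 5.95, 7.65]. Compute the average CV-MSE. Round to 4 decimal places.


Total MSE across folds = 45.5600.
CV-MSE = 45.5600/7 = 6.5086.

6.5086


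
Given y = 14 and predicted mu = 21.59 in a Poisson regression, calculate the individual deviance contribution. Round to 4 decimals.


y/mu = 14/21.59 = 0.648448 (approx.), and ln(14/21.59) = -0.433173.
y * ln(y/mu) = 14 * -0.433173 = -6.064422.
y - mu = -7.59.
D = 2 * (-6.064422 - -7.59) = 3.051156, which rounds to 3.0512.

3.0512


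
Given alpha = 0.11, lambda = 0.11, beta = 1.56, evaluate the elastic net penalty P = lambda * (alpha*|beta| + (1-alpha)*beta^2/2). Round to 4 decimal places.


Compute:
L1 = 0.11 * 1.56 = 0.1716.
L2 = 0.89 * 1.56^2 / 2 = 1.0830.
Penalty = 0.11 * (0.1716 + 1.0830) = 0.1380.

0.1380


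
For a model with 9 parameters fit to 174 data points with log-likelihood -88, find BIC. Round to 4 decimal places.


k * ln(n) = 9 * ln(174) = 9 * 5.159055 = 46.431495.
-2 * loglik = -2 * (-88) = 176.
BIC = 46.431495 + 176 = 222.431495, which rounds to 222.4315.

222.4315


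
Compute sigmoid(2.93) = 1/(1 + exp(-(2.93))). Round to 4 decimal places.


Compute exp(-2.9300) = 0.0534.
Sigmoid = 1 / (1 + 0.0534) = 1 / 1.0534 = 0.9493.

0.9493
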